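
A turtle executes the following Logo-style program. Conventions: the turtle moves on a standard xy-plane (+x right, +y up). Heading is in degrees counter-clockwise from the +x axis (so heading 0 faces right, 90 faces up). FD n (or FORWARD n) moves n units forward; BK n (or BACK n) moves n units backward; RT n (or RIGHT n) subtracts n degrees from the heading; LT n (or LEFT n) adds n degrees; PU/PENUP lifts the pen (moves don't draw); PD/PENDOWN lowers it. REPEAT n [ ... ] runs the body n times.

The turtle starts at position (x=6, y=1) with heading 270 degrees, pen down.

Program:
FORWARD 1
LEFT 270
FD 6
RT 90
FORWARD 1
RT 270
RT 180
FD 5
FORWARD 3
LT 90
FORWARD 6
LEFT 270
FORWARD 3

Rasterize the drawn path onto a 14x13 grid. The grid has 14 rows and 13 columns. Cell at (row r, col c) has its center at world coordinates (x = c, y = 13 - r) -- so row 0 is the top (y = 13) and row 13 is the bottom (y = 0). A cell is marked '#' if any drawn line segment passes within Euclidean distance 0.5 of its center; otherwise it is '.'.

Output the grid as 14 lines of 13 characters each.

Answer: .............
.............
.............
.............
.............
.............
........####.
........#....
........#....
........#....
........#....
........#....
#########....
#######......

Derivation:
Segment 0: (6,1) -> (6,0)
Segment 1: (6,0) -> (0,0)
Segment 2: (0,0) -> (0,1)
Segment 3: (0,1) -> (5,1)
Segment 4: (5,1) -> (8,1)
Segment 5: (8,1) -> (8,7)
Segment 6: (8,7) -> (11,7)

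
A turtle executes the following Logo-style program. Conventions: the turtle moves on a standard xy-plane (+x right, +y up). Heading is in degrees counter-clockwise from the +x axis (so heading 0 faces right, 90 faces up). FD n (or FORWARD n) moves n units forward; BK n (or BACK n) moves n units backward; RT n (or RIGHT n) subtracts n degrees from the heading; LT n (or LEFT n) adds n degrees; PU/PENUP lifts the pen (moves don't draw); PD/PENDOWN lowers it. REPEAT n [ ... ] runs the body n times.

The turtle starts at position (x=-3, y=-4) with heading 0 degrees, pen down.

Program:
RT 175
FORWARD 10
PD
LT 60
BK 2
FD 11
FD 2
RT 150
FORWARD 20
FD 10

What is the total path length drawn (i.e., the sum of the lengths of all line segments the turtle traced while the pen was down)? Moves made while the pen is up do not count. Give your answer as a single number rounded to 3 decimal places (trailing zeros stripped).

Executing turtle program step by step:
Start: pos=(-3,-4), heading=0, pen down
RT 175: heading 0 -> 185
FD 10: (-3,-4) -> (-12.962,-4.872) [heading=185, draw]
PD: pen down
LT 60: heading 185 -> 245
BK 2: (-12.962,-4.872) -> (-12.117,-3.059) [heading=245, draw]
FD 11: (-12.117,-3.059) -> (-16.766,-13.028) [heading=245, draw]
FD 2: (-16.766,-13.028) -> (-17.611,-14.841) [heading=245, draw]
RT 150: heading 245 -> 95
FD 20: (-17.611,-14.841) -> (-19.354,5.083) [heading=95, draw]
FD 10: (-19.354,5.083) -> (-20.225,15.045) [heading=95, draw]
Final: pos=(-20.225,15.045), heading=95, 6 segment(s) drawn

Segment lengths:
  seg 1: (-3,-4) -> (-12.962,-4.872), length = 10
  seg 2: (-12.962,-4.872) -> (-12.117,-3.059), length = 2
  seg 3: (-12.117,-3.059) -> (-16.766,-13.028), length = 11
  seg 4: (-16.766,-13.028) -> (-17.611,-14.841), length = 2
  seg 5: (-17.611,-14.841) -> (-19.354,5.083), length = 20
  seg 6: (-19.354,5.083) -> (-20.225,15.045), length = 10
Total = 55

Answer: 55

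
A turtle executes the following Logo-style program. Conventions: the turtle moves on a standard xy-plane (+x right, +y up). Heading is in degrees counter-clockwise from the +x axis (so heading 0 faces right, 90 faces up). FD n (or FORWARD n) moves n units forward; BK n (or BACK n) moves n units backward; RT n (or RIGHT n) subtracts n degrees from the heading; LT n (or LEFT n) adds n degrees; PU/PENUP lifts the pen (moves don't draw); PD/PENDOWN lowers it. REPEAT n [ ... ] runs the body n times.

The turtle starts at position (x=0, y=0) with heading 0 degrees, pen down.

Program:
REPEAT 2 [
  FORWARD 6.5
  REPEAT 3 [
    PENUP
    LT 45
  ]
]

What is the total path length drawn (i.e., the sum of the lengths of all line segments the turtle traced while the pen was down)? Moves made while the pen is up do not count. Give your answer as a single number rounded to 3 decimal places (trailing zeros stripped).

Executing turtle program step by step:
Start: pos=(0,0), heading=0, pen down
REPEAT 2 [
  -- iteration 1/2 --
  FD 6.5: (0,0) -> (6.5,0) [heading=0, draw]
  REPEAT 3 [
    -- iteration 1/3 --
    PU: pen up
    LT 45: heading 0 -> 45
    -- iteration 2/3 --
    PU: pen up
    LT 45: heading 45 -> 90
    -- iteration 3/3 --
    PU: pen up
    LT 45: heading 90 -> 135
  ]
  -- iteration 2/2 --
  FD 6.5: (6.5,0) -> (1.904,4.596) [heading=135, move]
  REPEAT 3 [
    -- iteration 1/3 --
    PU: pen up
    LT 45: heading 135 -> 180
    -- iteration 2/3 --
    PU: pen up
    LT 45: heading 180 -> 225
    -- iteration 3/3 --
    PU: pen up
    LT 45: heading 225 -> 270
  ]
]
Final: pos=(1.904,4.596), heading=270, 1 segment(s) drawn

Segment lengths:
  seg 1: (0,0) -> (6.5,0), length = 6.5
Total = 6.5

Answer: 6.5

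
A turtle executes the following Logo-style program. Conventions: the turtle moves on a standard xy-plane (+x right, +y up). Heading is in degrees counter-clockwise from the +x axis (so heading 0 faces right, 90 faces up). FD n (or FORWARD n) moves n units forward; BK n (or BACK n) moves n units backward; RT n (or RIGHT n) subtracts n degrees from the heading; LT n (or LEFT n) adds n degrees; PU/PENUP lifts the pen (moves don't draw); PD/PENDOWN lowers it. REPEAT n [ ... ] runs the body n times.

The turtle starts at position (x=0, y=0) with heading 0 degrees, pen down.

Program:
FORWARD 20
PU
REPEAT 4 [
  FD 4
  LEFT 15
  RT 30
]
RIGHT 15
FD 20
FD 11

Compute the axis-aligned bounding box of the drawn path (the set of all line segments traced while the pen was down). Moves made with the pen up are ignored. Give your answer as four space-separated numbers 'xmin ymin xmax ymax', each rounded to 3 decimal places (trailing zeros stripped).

Answer: 0 0 20 0

Derivation:
Executing turtle program step by step:
Start: pos=(0,0), heading=0, pen down
FD 20: (0,0) -> (20,0) [heading=0, draw]
PU: pen up
REPEAT 4 [
  -- iteration 1/4 --
  FD 4: (20,0) -> (24,0) [heading=0, move]
  LT 15: heading 0 -> 15
  RT 30: heading 15 -> 345
  -- iteration 2/4 --
  FD 4: (24,0) -> (27.864,-1.035) [heading=345, move]
  LT 15: heading 345 -> 0
  RT 30: heading 0 -> 330
  -- iteration 3/4 --
  FD 4: (27.864,-1.035) -> (31.328,-3.035) [heading=330, move]
  LT 15: heading 330 -> 345
  RT 30: heading 345 -> 315
  -- iteration 4/4 --
  FD 4: (31.328,-3.035) -> (34.156,-5.864) [heading=315, move]
  LT 15: heading 315 -> 330
  RT 30: heading 330 -> 300
]
RT 15: heading 300 -> 285
FD 20: (34.156,-5.864) -> (39.333,-25.182) [heading=285, move]
FD 11: (39.333,-25.182) -> (42.18,-35.807) [heading=285, move]
Final: pos=(42.18,-35.807), heading=285, 1 segment(s) drawn

Segment endpoints: x in {0, 20}, y in {0}
xmin=0, ymin=0, xmax=20, ymax=0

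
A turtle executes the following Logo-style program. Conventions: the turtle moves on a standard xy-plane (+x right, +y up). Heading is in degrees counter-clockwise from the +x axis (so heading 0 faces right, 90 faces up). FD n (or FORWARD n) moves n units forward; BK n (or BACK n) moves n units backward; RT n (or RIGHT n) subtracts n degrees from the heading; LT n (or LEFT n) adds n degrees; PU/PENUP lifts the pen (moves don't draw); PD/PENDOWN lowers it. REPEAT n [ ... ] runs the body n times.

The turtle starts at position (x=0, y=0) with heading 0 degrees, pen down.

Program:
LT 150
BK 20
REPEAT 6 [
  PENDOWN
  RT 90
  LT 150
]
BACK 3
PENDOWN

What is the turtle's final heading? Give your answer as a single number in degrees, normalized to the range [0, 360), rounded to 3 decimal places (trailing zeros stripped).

Answer: 150

Derivation:
Executing turtle program step by step:
Start: pos=(0,0), heading=0, pen down
LT 150: heading 0 -> 150
BK 20: (0,0) -> (17.321,-10) [heading=150, draw]
REPEAT 6 [
  -- iteration 1/6 --
  PD: pen down
  RT 90: heading 150 -> 60
  LT 150: heading 60 -> 210
  -- iteration 2/6 --
  PD: pen down
  RT 90: heading 210 -> 120
  LT 150: heading 120 -> 270
  -- iteration 3/6 --
  PD: pen down
  RT 90: heading 270 -> 180
  LT 150: heading 180 -> 330
  -- iteration 4/6 --
  PD: pen down
  RT 90: heading 330 -> 240
  LT 150: heading 240 -> 30
  -- iteration 5/6 --
  PD: pen down
  RT 90: heading 30 -> 300
  LT 150: heading 300 -> 90
  -- iteration 6/6 --
  PD: pen down
  RT 90: heading 90 -> 0
  LT 150: heading 0 -> 150
]
BK 3: (17.321,-10) -> (19.919,-11.5) [heading=150, draw]
PD: pen down
Final: pos=(19.919,-11.5), heading=150, 2 segment(s) drawn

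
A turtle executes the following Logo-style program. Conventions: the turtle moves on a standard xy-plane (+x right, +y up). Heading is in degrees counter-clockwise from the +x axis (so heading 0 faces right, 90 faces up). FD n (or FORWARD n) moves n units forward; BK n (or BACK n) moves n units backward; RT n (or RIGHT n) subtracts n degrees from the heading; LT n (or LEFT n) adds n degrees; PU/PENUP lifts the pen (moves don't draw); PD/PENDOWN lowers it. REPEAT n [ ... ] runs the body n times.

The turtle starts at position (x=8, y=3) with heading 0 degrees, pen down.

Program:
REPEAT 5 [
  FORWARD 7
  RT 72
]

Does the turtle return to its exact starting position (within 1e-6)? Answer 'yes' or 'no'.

Executing turtle program step by step:
Start: pos=(8,3), heading=0, pen down
REPEAT 5 [
  -- iteration 1/5 --
  FD 7: (8,3) -> (15,3) [heading=0, draw]
  RT 72: heading 0 -> 288
  -- iteration 2/5 --
  FD 7: (15,3) -> (17.163,-3.657) [heading=288, draw]
  RT 72: heading 288 -> 216
  -- iteration 3/5 --
  FD 7: (17.163,-3.657) -> (11.5,-7.772) [heading=216, draw]
  RT 72: heading 216 -> 144
  -- iteration 4/5 --
  FD 7: (11.5,-7.772) -> (5.837,-3.657) [heading=144, draw]
  RT 72: heading 144 -> 72
  -- iteration 5/5 --
  FD 7: (5.837,-3.657) -> (8,3) [heading=72, draw]
  RT 72: heading 72 -> 0
]
Final: pos=(8,3), heading=0, 5 segment(s) drawn

Start position: (8, 3)
Final position: (8, 3)
Distance = 0; < 1e-6 -> CLOSED

Answer: yes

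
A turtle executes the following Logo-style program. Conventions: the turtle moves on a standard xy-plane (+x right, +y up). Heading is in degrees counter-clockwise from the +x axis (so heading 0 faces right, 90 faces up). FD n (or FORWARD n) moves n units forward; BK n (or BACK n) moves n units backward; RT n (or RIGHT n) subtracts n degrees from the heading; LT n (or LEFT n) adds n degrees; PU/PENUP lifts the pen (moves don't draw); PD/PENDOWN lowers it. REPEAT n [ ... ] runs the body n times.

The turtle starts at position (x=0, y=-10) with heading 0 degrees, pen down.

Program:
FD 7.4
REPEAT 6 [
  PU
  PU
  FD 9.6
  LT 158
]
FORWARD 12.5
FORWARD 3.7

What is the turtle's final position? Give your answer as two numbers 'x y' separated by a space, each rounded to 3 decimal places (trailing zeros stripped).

Answer: 3.879 -16.915

Derivation:
Executing turtle program step by step:
Start: pos=(0,-10), heading=0, pen down
FD 7.4: (0,-10) -> (7.4,-10) [heading=0, draw]
REPEAT 6 [
  -- iteration 1/6 --
  PU: pen up
  PU: pen up
  FD 9.6: (7.4,-10) -> (17,-10) [heading=0, move]
  LT 158: heading 0 -> 158
  -- iteration 2/6 --
  PU: pen up
  PU: pen up
  FD 9.6: (17,-10) -> (8.099,-6.404) [heading=158, move]
  LT 158: heading 158 -> 316
  -- iteration 3/6 --
  PU: pen up
  PU: pen up
  FD 9.6: (8.099,-6.404) -> (15.005,-13.072) [heading=316, move]
  LT 158: heading 316 -> 114
  -- iteration 4/6 --
  PU: pen up
  PU: pen up
  FD 9.6: (15.005,-13.072) -> (11.1,-4.302) [heading=114, move]
  LT 158: heading 114 -> 272
  -- iteration 5/6 --
  PU: pen up
  PU: pen up
  FD 9.6: (11.1,-4.302) -> (11.435,-13.897) [heading=272, move]
  LT 158: heading 272 -> 70
  -- iteration 6/6 --
  PU: pen up
  PU: pen up
  FD 9.6: (11.435,-13.897) -> (14.718,-4.876) [heading=70, move]
  LT 158: heading 70 -> 228
]
FD 12.5: (14.718,-4.876) -> (6.354,-14.165) [heading=228, move]
FD 3.7: (6.354,-14.165) -> (3.879,-16.915) [heading=228, move]
Final: pos=(3.879,-16.915), heading=228, 1 segment(s) drawn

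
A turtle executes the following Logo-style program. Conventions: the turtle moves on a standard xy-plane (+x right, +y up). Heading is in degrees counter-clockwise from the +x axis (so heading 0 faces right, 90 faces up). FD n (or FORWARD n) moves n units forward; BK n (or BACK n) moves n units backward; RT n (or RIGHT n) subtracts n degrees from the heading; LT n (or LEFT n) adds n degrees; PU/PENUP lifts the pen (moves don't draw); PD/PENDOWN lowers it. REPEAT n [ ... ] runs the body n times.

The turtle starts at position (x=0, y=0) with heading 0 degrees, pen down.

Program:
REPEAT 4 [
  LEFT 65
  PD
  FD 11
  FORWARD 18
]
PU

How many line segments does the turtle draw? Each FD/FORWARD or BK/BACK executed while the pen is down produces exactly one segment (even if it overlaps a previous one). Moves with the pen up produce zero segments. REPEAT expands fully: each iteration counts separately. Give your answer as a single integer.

Executing turtle program step by step:
Start: pos=(0,0), heading=0, pen down
REPEAT 4 [
  -- iteration 1/4 --
  LT 65: heading 0 -> 65
  PD: pen down
  FD 11: (0,0) -> (4.649,9.969) [heading=65, draw]
  FD 18: (4.649,9.969) -> (12.256,26.283) [heading=65, draw]
  -- iteration 2/4 --
  LT 65: heading 65 -> 130
  PD: pen down
  FD 11: (12.256,26.283) -> (5.185,34.709) [heading=130, draw]
  FD 18: (5.185,34.709) -> (-6.385,48.498) [heading=130, draw]
  -- iteration 3/4 --
  LT 65: heading 130 -> 195
  PD: pen down
  FD 11: (-6.385,48.498) -> (-17.01,45.651) [heading=195, draw]
  FD 18: (-17.01,45.651) -> (-34.397,40.992) [heading=195, draw]
  -- iteration 4/4 --
  LT 65: heading 195 -> 260
  PD: pen down
  FD 11: (-34.397,40.992) -> (-36.307,30.16) [heading=260, draw]
  FD 18: (-36.307,30.16) -> (-39.433,12.433) [heading=260, draw]
]
PU: pen up
Final: pos=(-39.433,12.433), heading=260, 8 segment(s) drawn
Segments drawn: 8

Answer: 8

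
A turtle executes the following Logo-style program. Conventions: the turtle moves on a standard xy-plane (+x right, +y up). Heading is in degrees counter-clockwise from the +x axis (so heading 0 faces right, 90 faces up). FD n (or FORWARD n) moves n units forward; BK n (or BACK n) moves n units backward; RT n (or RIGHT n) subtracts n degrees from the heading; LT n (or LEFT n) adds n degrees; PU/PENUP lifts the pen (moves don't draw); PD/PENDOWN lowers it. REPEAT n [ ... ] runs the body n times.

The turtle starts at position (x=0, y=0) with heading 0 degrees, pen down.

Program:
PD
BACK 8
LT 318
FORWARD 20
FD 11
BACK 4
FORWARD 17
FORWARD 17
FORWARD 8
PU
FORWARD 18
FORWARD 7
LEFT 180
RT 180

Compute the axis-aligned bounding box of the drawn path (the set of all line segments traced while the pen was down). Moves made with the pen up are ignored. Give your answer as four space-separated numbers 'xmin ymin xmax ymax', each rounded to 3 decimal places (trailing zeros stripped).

Answer: -8 -46.17 43.277 0

Derivation:
Executing turtle program step by step:
Start: pos=(0,0), heading=0, pen down
PD: pen down
BK 8: (0,0) -> (-8,0) [heading=0, draw]
LT 318: heading 0 -> 318
FD 20: (-8,0) -> (6.863,-13.383) [heading=318, draw]
FD 11: (6.863,-13.383) -> (15.037,-20.743) [heading=318, draw]
BK 4: (15.037,-20.743) -> (12.065,-18.067) [heading=318, draw]
FD 17: (12.065,-18.067) -> (24.698,-29.442) [heading=318, draw]
FD 17: (24.698,-29.442) -> (37.332,-40.817) [heading=318, draw]
FD 8: (37.332,-40.817) -> (43.277,-46.17) [heading=318, draw]
PU: pen up
FD 18: (43.277,-46.17) -> (56.654,-58.214) [heading=318, move]
FD 7: (56.654,-58.214) -> (61.856,-62.898) [heading=318, move]
LT 180: heading 318 -> 138
RT 180: heading 138 -> 318
Final: pos=(61.856,-62.898), heading=318, 7 segment(s) drawn

Segment endpoints: x in {-8, 0, 6.863, 12.065, 15.037, 24.698, 37.332, 43.277}, y in {-46.17, -40.817, -29.442, -20.743, -18.067, -13.383, 0}
xmin=-8, ymin=-46.17, xmax=43.277, ymax=0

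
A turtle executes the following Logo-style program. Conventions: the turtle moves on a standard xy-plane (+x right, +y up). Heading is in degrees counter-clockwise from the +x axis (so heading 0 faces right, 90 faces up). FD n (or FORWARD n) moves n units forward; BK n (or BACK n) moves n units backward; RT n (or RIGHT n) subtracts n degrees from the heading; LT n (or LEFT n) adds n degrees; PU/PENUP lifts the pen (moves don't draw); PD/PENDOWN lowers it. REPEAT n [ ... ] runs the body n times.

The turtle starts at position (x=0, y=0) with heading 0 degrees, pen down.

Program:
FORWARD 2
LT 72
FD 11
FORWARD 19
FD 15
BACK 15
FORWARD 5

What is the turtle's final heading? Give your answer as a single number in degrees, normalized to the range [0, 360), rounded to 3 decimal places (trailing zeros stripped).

Answer: 72

Derivation:
Executing turtle program step by step:
Start: pos=(0,0), heading=0, pen down
FD 2: (0,0) -> (2,0) [heading=0, draw]
LT 72: heading 0 -> 72
FD 11: (2,0) -> (5.399,10.462) [heading=72, draw]
FD 19: (5.399,10.462) -> (11.271,28.532) [heading=72, draw]
FD 15: (11.271,28.532) -> (15.906,42.798) [heading=72, draw]
BK 15: (15.906,42.798) -> (11.271,28.532) [heading=72, draw]
FD 5: (11.271,28.532) -> (12.816,33.287) [heading=72, draw]
Final: pos=(12.816,33.287), heading=72, 6 segment(s) drawn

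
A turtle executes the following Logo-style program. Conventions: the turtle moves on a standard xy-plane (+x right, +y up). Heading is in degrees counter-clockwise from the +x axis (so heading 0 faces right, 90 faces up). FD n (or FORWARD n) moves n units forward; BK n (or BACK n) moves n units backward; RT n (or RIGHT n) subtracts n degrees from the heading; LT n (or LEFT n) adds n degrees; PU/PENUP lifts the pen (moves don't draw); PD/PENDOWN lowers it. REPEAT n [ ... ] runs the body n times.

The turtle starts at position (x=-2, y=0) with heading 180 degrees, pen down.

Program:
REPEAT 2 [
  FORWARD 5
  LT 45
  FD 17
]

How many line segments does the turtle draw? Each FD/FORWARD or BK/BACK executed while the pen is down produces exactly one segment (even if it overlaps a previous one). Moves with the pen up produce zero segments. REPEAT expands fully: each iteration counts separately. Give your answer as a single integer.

Executing turtle program step by step:
Start: pos=(-2,0), heading=180, pen down
REPEAT 2 [
  -- iteration 1/2 --
  FD 5: (-2,0) -> (-7,0) [heading=180, draw]
  LT 45: heading 180 -> 225
  FD 17: (-7,0) -> (-19.021,-12.021) [heading=225, draw]
  -- iteration 2/2 --
  FD 5: (-19.021,-12.021) -> (-22.556,-15.556) [heading=225, draw]
  LT 45: heading 225 -> 270
  FD 17: (-22.556,-15.556) -> (-22.556,-32.556) [heading=270, draw]
]
Final: pos=(-22.556,-32.556), heading=270, 4 segment(s) drawn
Segments drawn: 4

Answer: 4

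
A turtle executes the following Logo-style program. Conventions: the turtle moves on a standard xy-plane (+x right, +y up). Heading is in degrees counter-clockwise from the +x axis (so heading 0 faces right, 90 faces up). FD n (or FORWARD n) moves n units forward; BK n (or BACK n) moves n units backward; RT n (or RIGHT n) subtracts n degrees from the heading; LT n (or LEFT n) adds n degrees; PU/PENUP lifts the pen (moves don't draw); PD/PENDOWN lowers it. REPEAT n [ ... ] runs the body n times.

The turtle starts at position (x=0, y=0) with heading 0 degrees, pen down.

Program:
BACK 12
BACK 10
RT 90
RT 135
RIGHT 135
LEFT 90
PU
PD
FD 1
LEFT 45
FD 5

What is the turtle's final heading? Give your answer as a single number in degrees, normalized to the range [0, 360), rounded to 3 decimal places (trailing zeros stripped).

Executing turtle program step by step:
Start: pos=(0,0), heading=0, pen down
BK 12: (0,0) -> (-12,0) [heading=0, draw]
BK 10: (-12,0) -> (-22,0) [heading=0, draw]
RT 90: heading 0 -> 270
RT 135: heading 270 -> 135
RT 135: heading 135 -> 0
LT 90: heading 0 -> 90
PU: pen up
PD: pen down
FD 1: (-22,0) -> (-22,1) [heading=90, draw]
LT 45: heading 90 -> 135
FD 5: (-22,1) -> (-25.536,4.536) [heading=135, draw]
Final: pos=(-25.536,4.536), heading=135, 4 segment(s) drawn

Answer: 135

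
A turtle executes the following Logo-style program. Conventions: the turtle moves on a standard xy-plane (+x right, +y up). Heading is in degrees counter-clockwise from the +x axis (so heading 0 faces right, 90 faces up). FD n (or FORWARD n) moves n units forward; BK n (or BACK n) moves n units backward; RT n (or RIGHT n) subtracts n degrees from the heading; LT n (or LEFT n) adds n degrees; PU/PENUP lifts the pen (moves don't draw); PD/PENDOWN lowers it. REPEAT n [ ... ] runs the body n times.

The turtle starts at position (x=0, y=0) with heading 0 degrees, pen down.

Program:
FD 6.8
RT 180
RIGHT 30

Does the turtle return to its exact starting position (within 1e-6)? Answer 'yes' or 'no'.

Executing turtle program step by step:
Start: pos=(0,0), heading=0, pen down
FD 6.8: (0,0) -> (6.8,0) [heading=0, draw]
RT 180: heading 0 -> 180
RT 30: heading 180 -> 150
Final: pos=(6.8,0), heading=150, 1 segment(s) drawn

Start position: (0, 0)
Final position: (6.8, 0)
Distance = 6.8; >= 1e-6 -> NOT closed

Answer: no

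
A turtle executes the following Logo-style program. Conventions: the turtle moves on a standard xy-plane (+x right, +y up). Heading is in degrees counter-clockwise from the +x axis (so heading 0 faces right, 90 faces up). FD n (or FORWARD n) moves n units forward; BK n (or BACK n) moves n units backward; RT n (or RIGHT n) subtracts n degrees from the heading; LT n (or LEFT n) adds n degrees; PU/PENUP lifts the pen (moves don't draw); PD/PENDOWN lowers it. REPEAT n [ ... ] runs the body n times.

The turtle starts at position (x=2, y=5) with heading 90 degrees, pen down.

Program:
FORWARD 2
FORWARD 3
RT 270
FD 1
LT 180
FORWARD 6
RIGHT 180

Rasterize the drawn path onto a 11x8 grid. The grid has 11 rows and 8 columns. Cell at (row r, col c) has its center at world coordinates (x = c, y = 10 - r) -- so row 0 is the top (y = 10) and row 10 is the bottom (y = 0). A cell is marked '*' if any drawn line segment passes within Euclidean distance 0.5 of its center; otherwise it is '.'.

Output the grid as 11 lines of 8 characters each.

Segment 0: (2,5) -> (2,7)
Segment 1: (2,7) -> (2,10)
Segment 2: (2,10) -> (1,10)
Segment 3: (1,10) -> (7,10)

Answer: .*******
..*.....
..*.....
..*.....
..*.....
..*.....
........
........
........
........
........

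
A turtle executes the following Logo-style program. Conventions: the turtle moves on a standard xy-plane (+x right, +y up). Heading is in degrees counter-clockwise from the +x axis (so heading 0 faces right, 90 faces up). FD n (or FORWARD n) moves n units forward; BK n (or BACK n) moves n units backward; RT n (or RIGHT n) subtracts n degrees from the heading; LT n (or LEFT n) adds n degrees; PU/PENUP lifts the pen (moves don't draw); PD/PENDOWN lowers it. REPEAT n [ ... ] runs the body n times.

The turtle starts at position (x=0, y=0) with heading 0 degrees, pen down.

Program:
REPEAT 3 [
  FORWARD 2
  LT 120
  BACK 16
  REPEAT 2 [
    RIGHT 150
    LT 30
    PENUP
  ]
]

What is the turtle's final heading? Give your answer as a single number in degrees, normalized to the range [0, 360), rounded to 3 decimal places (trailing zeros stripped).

Answer: 0

Derivation:
Executing turtle program step by step:
Start: pos=(0,0), heading=0, pen down
REPEAT 3 [
  -- iteration 1/3 --
  FD 2: (0,0) -> (2,0) [heading=0, draw]
  LT 120: heading 0 -> 120
  BK 16: (2,0) -> (10,-13.856) [heading=120, draw]
  REPEAT 2 [
    -- iteration 1/2 --
    RT 150: heading 120 -> 330
    LT 30: heading 330 -> 0
    PU: pen up
    -- iteration 2/2 --
    RT 150: heading 0 -> 210
    LT 30: heading 210 -> 240
    PU: pen up
  ]
  -- iteration 2/3 --
  FD 2: (10,-13.856) -> (9,-15.588) [heading=240, move]
  LT 120: heading 240 -> 0
  BK 16: (9,-15.588) -> (-7,-15.588) [heading=0, move]
  REPEAT 2 [
    -- iteration 1/2 --
    RT 150: heading 0 -> 210
    LT 30: heading 210 -> 240
    PU: pen up
    -- iteration 2/2 --
    RT 150: heading 240 -> 90
    LT 30: heading 90 -> 120
    PU: pen up
  ]
  -- iteration 3/3 --
  FD 2: (-7,-15.588) -> (-8,-13.856) [heading=120, move]
  LT 120: heading 120 -> 240
  BK 16: (-8,-13.856) -> (0,0) [heading=240, move]
  REPEAT 2 [
    -- iteration 1/2 --
    RT 150: heading 240 -> 90
    LT 30: heading 90 -> 120
    PU: pen up
    -- iteration 2/2 --
    RT 150: heading 120 -> 330
    LT 30: heading 330 -> 0
    PU: pen up
  ]
]
Final: pos=(0,0), heading=0, 2 segment(s) drawn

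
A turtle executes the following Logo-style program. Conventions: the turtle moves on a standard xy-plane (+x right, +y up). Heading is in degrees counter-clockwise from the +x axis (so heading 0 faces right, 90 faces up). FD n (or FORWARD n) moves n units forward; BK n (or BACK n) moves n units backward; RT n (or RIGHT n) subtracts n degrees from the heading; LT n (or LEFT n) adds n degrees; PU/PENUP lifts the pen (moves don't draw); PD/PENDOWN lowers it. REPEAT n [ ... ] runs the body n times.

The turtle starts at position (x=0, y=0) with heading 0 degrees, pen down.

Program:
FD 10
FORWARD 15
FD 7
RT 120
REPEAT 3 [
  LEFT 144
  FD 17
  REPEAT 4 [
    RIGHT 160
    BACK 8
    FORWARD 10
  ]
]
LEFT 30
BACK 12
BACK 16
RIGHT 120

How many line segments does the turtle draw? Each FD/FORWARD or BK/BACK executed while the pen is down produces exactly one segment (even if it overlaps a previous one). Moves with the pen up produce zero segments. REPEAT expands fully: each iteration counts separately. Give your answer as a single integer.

Answer: 32

Derivation:
Executing turtle program step by step:
Start: pos=(0,0), heading=0, pen down
FD 10: (0,0) -> (10,0) [heading=0, draw]
FD 15: (10,0) -> (25,0) [heading=0, draw]
FD 7: (25,0) -> (32,0) [heading=0, draw]
RT 120: heading 0 -> 240
REPEAT 3 [
  -- iteration 1/3 --
  LT 144: heading 240 -> 24
  FD 17: (32,0) -> (47.53,6.915) [heading=24, draw]
  REPEAT 4 [
    -- iteration 1/4 --
    RT 160: heading 24 -> 224
    BK 8: (47.53,6.915) -> (53.285,12.472) [heading=224, draw]
    FD 10: (53.285,12.472) -> (46.092,5.525) [heading=224, draw]
    -- iteration 2/4 --
    RT 160: heading 224 -> 64
    BK 8: (46.092,5.525) -> (42.585,-1.665) [heading=64, draw]
    FD 10: (42.585,-1.665) -> (46.968,7.323) [heading=64, draw]
    -- iteration 3/4 --
    RT 160: heading 64 -> 264
    BK 8: (46.968,7.323) -> (47.805,15.279) [heading=264, draw]
    FD 10: (47.805,15.279) -> (46.759,5.334) [heading=264, draw]
    -- iteration 4/4 --
    RT 160: heading 264 -> 104
    BK 8: (46.759,5.334) -> (48.695,-2.429) [heading=104, draw]
    FD 10: (48.695,-2.429) -> (46.275,7.274) [heading=104, draw]
  ]
  -- iteration 2/3 --
  LT 144: heading 104 -> 248
  FD 17: (46.275,7.274) -> (39.907,-8.488) [heading=248, draw]
  REPEAT 4 [
    -- iteration 1/4 --
    RT 160: heading 248 -> 88
    BK 8: (39.907,-8.488) -> (39.628,-16.483) [heading=88, draw]
    FD 10: (39.628,-16.483) -> (39.977,-6.489) [heading=88, draw]
    -- iteration 2/4 --
    RT 160: heading 88 -> 288
    BK 8: (39.977,-6.489) -> (37.505,1.119) [heading=288, draw]
    FD 10: (37.505,1.119) -> (40.595,-8.391) [heading=288, draw]
    -- iteration 3/4 --
    RT 160: heading 288 -> 128
    BK 8: (40.595,-8.391) -> (45.52,-14.695) [heading=128, draw]
    FD 10: (45.52,-14.695) -> (39.364,-6.815) [heading=128, draw]
    -- iteration 4/4 --
    RT 160: heading 128 -> 328
    BK 8: (39.364,-6.815) -> (32.579,-2.576) [heading=328, draw]
    FD 10: (32.579,-2.576) -> (41.06,-7.875) [heading=328, draw]
  ]
  -- iteration 3/3 --
  LT 144: heading 328 -> 112
  FD 17: (41.06,-7.875) -> (34.691,7.887) [heading=112, draw]
  REPEAT 4 [
    -- iteration 1/4 --
    RT 160: heading 112 -> 312
    BK 8: (34.691,7.887) -> (29.338,13.832) [heading=312, draw]
    FD 10: (29.338,13.832) -> (36.03,6.401) [heading=312, draw]
    -- iteration 2/4 --
    RT 160: heading 312 -> 152
    BK 8: (36.03,6.401) -> (43.093,2.645) [heading=152, draw]
    FD 10: (43.093,2.645) -> (34.264,7.34) [heading=152, draw]
    -- iteration 3/4 --
    RT 160: heading 152 -> 352
    BK 8: (34.264,7.34) -> (26.342,8.453) [heading=352, draw]
    FD 10: (26.342,8.453) -> (36.244,7.062) [heading=352, draw]
    -- iteration 4/4 --
    RT 160: heading 352 -> 192
    BK 8: (36.244,7.062) -> (44.069,8.725) [heading=192, draw]
    FD 10: (44.069,8.725) -> (34.288,6.646) [heading=192, draw]
  ]
]
LT 30: heading 192 -> 222
BK 12: (34.288,6.646) -> (43.206,14.675) [heading=222, draw]
BK 16: (43.206,14.675) -> (55.096,25.381) [heading=222, draw]
RT 120: heading 222 -> 102
Final: pos=(55.096,25.381), heading=102, 32 segment(s) drawn
Segments drawn: 32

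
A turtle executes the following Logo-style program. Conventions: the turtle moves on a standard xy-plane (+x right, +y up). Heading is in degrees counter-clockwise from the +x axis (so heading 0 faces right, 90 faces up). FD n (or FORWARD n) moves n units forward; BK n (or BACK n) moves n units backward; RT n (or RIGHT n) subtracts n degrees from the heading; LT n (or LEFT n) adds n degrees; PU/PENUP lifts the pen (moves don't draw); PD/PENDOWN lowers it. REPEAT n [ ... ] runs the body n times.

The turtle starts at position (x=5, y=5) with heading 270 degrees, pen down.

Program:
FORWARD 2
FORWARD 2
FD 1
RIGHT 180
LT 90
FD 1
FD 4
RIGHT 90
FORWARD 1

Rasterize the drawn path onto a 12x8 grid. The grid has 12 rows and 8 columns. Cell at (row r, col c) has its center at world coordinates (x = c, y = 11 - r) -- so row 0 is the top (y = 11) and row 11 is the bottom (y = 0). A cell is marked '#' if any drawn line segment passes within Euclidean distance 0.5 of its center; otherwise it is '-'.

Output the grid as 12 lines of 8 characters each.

Segment 0: (5,5) -> (5,3)
Segment 1: (5,3) -> (5,1)
Segment 2: (5,1) -> (5,0)
Segment 3: (5,0) -> (4,0)
Segment 4: (4,0) -> (0,0)
Segment 5: (0,0) -> (0,1)

Answer: --------
--------
--------
--------
--------
--------
-----#--
-----#--
-----#--
-----#--
#----#--
######--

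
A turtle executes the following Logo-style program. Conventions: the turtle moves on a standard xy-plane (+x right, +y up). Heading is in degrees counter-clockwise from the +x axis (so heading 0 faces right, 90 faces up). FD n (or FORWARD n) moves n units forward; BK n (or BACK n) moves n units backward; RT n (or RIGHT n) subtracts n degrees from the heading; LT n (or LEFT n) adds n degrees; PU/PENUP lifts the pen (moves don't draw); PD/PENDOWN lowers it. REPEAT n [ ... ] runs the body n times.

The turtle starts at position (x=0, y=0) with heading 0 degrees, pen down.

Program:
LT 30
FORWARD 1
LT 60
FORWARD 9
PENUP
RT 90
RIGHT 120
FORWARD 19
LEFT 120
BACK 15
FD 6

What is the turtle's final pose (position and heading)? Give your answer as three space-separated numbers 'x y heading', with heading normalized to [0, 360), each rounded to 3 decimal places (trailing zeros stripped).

Executing turtle program step by step:
Start: pos=(0,0), heading=0, pen down
LT 30: heading 0 -> 30
FD 1: (0,0) -> (0.866,0.5) [heading=30, draw]
LT 60: heading 30 -> 90
FD 9: (0.866,0.5) -> (0.866,9.5) [heading=90, draw]
PU: pen up
RT 90: heading 90 -> 0
RT 120: heading 0 -> 240
FD 19: (0.866,9.5) -> (-8.634,-6.954) [heading=240, move]
LT 120: heading 240 -> 0
BK 15: (-8.634,-6.954) -> (-23.634,-6.954) [heading=0, move]
FD 6: (-23.634,-6.954) -> (-17.634,-6.954) [heading=0, move]
Final: pos=(-17.634,-6.954), heading=0, 2 segment(s) drawn

Answer: -17.634 -6.954 0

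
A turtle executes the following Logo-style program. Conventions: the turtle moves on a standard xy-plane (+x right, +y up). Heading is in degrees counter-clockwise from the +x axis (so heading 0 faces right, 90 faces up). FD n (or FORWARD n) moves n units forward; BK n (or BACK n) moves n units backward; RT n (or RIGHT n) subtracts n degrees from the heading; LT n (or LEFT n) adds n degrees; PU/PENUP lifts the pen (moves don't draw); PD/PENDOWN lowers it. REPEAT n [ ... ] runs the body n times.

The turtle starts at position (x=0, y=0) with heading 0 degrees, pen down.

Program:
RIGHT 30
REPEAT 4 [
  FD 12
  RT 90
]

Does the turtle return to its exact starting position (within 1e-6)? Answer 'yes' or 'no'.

Answer: yes

Derivation:
Executing turtle program step by step:
Start: pos=(0,0), heading=0, pen down
RT 30: heading 0 -> 330
REPEAT 4 [
  -- iteration 1/4 --
  FD 12: (0,0) -> (10.392,-6) [heading=330, draw]
  RT 90: heading 330 -> 240
  -- iteration 2/4 --
  FD 12: (10.392,-6) -> (4.392,-16.392) [heading=240, draw]
  RT 90: heading 240 -> 150
  -- iteration 3/4 --
  FD 12: (4.392,-16.392) -> (-6,-10.392) [heading=150, draw]
  RT 90: heading 150 -> 60
  -- iteration 4/4 --
  FD 12: (-6,-10.392) -> (0,0) [heading=60, draw]
  RT 90: heading 60 -> 330
]
Final: pos=(0,0), heading=330, 4 segment(s) drawn

Start position: (0, 0)
Final position: (0, 0)
Distance = 0; < 1e-6 -> CLOSED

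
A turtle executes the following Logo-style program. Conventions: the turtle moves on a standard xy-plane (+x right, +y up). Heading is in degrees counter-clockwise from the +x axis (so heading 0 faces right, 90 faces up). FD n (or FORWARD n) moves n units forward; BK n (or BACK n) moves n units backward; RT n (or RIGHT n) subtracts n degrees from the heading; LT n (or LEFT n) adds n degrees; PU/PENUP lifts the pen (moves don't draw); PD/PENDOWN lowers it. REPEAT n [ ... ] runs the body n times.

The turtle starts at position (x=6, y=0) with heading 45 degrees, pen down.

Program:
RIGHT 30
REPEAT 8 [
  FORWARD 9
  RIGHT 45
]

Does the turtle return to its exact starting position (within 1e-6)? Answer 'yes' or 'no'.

Answer: yes

Derivation:
Executing turtle program step by step:
Start: pos=(6,0), heading=45, pen down
RT 30: heading 45 -> 15
REPEAT 8 [
  -- iteration 1/8 --
  FD 9: (6,0) -> (14.693,2.329) [heading=15, draw]
  RT 45: heading 15 -> 330
  -- iteration 2/8 --
  FD 9: (14.693,2.329) -> (22.488,-2.171) [heading=330, draw]
  RT 45: heading 330 -> 285
  -- iteration 3/8 --
  FD 9: (22.488,-2.171) -> (24.817,-10.864) [heading=285, draw]
  RT 45: heading 285 -> 240
  -- iteration 4/8 --
  FD 9: (24.817,-10.864) -> (20.317,-18.658) [heading=240, draw]
  RT 45: heading 240 -> 195
  -- iteration 5/8 --
  FD 9: (20.317,-18.658) -> (11.624,-20.988) [heading=195, draw]
  RT 45: heading 195 -> 150
  -- iteration 6/8 --
  FD 9: (11.624,-20.988) -> (3.829,-16.488) [heading=150, draw]
  RT 45: heading 150 -> 105
  -- iteration 7/8 --
  FD 9: (3.829,-16.488) -> (1.5,-7.794) [heading=105, draw]
  RT 45: heading 105 -> 60
  -- iteration 8/8 --
  FD 9: (1.5,-7.794) -> (6,0) [heading=60, draw]
  RT 45: heading 60 -> 15
]
Final: pos=(6,0), heading=15, 8 segment(s) drawn

Start position: (6, 0)
Final position: (6, 0)
Distance = 0; < 1e-6 -> CLOSED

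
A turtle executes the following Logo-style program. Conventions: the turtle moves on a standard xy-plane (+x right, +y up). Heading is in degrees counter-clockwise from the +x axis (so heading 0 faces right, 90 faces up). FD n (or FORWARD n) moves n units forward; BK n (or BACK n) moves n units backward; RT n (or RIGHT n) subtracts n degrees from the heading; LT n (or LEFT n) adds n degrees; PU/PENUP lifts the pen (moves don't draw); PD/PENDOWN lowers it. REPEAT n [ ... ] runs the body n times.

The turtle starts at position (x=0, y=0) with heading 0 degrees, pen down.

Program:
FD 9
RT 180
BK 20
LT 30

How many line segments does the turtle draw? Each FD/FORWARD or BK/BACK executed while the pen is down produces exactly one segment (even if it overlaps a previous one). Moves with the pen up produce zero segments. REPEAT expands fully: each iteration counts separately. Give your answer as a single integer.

Answer: 2

Derivation:
Executing turtle program step by step:
Start: pos=(0,0), heading=0, pen down
FD 9: (0,0) -> (9,0) [heading=0, draw]
RT 180: heading 0 -> 180
BK 20: (9,0) -> (29,0) [heading=180, draw]
LT 30: heading 180 -> 210
Final: pos=(29,0), heading=210, 2 segment(s) drawn
Segments drawn: 2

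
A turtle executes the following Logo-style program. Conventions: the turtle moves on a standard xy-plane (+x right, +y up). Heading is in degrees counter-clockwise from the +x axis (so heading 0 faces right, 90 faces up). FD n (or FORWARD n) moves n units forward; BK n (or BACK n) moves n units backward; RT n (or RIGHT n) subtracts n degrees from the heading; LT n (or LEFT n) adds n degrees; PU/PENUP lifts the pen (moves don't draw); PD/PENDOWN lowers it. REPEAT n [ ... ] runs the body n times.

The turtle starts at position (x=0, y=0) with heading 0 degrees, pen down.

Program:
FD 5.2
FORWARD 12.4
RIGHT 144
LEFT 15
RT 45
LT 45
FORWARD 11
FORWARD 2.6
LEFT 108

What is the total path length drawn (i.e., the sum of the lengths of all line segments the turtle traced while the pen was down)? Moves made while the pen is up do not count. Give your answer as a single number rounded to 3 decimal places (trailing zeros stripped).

Answer: 31.2

Derivation:
Executing turtle program step by step:
Start: pos=(0,0), heading=0, pen down
FD 5.2: (0,0) -> (5.2,0) [heading=0, draw]
FD 12.4: (5.2,0) -> (17.6,0) [heading=0, draw]
RT 144: heading 0 -> 216
LT 15: heading 216 -> 231
RT 45: heading 231 -> 186
LT 45: heading 186 -> 231
FD 11: (17.6,0) -> (10.677,-8.549) [heading=231, draw]
FD 2.6: (10.677,-8.549) -> (9.041,-10.569) [heading=231, draw]
LT 108: heading 231 -> 339
Final: pos=(9.041,-10.569), heading=339, 4 segment(s) drawn

Segment lengths:
  seg 1: (0,0) -> (5.2,0), length = 5.2
  seg 2: (5.2,0) -> (17.6,0), length = 12.4
  seg 3: (17.6,0) -> (10.677,-8.549), length = 11
  seg 4: (10.677,-8.549) -> (9.041,-10.569), length = 2.6
Total = 31.2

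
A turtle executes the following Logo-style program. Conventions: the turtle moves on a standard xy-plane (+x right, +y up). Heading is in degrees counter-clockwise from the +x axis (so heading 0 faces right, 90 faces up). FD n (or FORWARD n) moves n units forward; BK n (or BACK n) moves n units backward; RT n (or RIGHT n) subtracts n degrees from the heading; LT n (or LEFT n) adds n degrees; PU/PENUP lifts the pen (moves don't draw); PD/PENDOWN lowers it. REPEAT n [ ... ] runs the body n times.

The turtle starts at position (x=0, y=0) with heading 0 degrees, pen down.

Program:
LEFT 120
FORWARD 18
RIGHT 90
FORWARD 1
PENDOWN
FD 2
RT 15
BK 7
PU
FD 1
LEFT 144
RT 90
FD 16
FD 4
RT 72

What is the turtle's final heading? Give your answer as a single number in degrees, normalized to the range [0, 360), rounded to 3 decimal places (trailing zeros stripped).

Answer: 357

Derivation:
Executing turtle program step by step:
Start: pos=(0,0), heading=0, pen down
LT 120: heading 0 -> 120
FD 18: (0,0) -> (-9,15.588) [heading=120, draw]
RT 90: heading 120 -> 30
FD 1: (-9,15.588) -> (-8.134,16.088) [heading=30, draw]
PD: pen down
FD 2: (-8.134,16.088) -> (-6.402,17.088) [heading=30, draw]
RT 15: heading 30 -> 15
BK 7: (-6.402,17.088) -> (-13.163,15.277) [heading=15, draw]
PU: pen up
FD 1: (-13.163,15.277) -> (-12.197,15.536) [heading=15, move]
LT 144: heading 15 -> 159
RT 90: heading 159 -> 69
FD 16: (-12.197,15.536) -> (-6.464,30.473) [heading=69, move]
FD 4: (-6.464,30.473) -> (-5.03,34.207) [heading=69, move]
RT 72: heading 69 -> 357
Final: pos=(-5.03,34.207), heading=357, 4 segment(s) drawn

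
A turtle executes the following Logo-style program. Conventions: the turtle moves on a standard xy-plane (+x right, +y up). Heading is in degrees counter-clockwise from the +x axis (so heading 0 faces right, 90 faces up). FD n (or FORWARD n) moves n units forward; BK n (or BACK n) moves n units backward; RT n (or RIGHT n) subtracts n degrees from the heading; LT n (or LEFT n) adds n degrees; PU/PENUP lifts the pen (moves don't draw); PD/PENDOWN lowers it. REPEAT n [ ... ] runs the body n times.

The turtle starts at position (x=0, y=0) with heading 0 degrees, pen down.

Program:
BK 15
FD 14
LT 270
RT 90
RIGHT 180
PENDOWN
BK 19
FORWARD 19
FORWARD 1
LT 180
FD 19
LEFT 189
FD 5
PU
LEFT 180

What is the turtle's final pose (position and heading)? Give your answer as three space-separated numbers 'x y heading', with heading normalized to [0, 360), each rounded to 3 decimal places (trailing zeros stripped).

Answer: -14.062 0.782 189

Derivation:
Executing turtle program step by step:
Start: pos=(0,0), heading=0, pen down
BK 15: (0,0) -> (-15,0) [heading=0, draw]
FD 14: (-15,0) -> (-1,0) [heading=0, draw]
LT 270: heading 0 -> 270
RT 90: heading 270 -> 180
RT 180: heading 180 -> 0
PD: pen down
BK 19: (-1,0) -> (-20,0) [heading=0, draw]
FD 19: (-20,0) -> (-1,0) [heading=0, draw]
FD 1: (-1,0) -> (0,0) [heading=0, draw]
LT 180: heading 0 -> 180
FD 19: (0,0) -> (-19,0) [heading=180, draw]
LT 189: heading 180 -> 9
FD 5: (-19,0) -> (-14.062,0.782) [heading=9, draw]
PU: pen up
LT 180: heading 9 -> 189
Final: pos=(-14.062,0.782), heading=189, 7 segment(s) drawn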